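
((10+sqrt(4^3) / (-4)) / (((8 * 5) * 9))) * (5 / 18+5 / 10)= 0.02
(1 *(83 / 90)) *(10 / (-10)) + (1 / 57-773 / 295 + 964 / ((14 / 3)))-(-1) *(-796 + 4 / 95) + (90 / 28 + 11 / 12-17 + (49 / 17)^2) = -243888865781 / 408200940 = -597.47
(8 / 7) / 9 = 8 / 63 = 0.13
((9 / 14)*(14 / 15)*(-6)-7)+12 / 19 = -947 / 95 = -9.97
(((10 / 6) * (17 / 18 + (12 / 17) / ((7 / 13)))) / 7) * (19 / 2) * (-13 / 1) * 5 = -29831425 / 89964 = -331.59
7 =7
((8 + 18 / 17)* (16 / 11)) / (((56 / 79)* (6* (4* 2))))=79 / 204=0.39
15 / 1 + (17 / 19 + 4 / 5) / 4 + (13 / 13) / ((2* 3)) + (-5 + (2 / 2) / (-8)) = 23861 / 2280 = 10.47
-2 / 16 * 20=-5 / 2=-2.50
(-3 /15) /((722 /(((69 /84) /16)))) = -23 /1617280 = -0.00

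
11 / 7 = 1.57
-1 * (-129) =129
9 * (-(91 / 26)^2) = -441 / 4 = -110.25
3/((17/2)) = 6/17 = 0.35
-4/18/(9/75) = -50/27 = -1.85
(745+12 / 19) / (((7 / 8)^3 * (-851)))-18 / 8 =-78927719 / 22183868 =-3.56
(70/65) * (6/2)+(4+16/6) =386/39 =9.90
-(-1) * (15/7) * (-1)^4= 15/7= 2.14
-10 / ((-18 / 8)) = 40 / 9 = 4.44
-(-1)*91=91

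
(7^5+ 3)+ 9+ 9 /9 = 16820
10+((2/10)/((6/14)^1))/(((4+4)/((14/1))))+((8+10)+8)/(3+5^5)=126977/11730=10.82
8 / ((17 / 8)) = 64 / 17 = 3.76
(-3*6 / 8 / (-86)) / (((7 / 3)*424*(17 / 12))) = 81 / 4339216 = 0.00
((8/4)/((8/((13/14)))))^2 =169/3136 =0.05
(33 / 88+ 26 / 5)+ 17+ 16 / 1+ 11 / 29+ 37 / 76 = 869283 / 22040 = 39.44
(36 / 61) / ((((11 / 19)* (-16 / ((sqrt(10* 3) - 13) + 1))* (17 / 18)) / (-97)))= -895698 / 11407 + 149283* sqrt(30) / 22814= -42.68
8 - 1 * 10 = -2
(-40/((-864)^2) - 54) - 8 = -5785349/93312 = -62.00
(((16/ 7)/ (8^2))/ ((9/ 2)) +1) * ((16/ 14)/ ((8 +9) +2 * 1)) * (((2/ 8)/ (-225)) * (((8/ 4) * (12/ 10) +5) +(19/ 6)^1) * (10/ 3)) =-40259/ 16967475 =-0.00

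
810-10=800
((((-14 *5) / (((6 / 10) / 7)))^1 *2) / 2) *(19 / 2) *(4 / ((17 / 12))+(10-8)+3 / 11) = -39538.46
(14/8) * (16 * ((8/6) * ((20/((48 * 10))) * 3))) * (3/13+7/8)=805/156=5.16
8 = 8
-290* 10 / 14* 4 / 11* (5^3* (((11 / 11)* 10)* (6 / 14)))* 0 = 0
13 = 13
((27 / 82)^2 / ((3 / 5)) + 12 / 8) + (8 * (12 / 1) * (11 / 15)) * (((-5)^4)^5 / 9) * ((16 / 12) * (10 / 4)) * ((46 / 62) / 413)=10383129882816406540981 / 2324359044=4467093803609.63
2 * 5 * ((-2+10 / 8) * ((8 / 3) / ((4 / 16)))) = -80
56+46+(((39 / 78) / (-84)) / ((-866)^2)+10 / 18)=38763725725 / 377977824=102.56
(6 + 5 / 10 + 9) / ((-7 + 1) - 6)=-31 / 24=-1.29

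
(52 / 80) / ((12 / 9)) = 39 / 80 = 0.49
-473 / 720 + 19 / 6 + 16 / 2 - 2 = 6127 / 720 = 8.51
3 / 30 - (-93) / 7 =937 / 70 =13.39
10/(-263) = -0.04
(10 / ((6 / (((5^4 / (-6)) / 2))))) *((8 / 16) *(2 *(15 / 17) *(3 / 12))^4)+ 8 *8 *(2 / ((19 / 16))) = 21560544649 / 203123072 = 106.15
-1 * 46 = -46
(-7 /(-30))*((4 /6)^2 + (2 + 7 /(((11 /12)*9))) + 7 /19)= 48209 /56430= 0.85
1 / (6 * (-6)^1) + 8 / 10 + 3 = 679 / 180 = 3.77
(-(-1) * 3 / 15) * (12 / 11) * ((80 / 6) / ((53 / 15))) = 480 / 583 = 0.82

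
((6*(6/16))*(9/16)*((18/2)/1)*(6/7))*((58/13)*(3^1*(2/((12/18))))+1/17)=19435869/49504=392.61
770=770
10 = 10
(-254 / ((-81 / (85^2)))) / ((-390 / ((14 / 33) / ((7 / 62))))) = -22755860 / 104247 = -218.29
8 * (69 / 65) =552 / 65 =8.49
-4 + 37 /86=-307 /86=-3.57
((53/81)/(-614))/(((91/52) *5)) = -106/870345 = -0.00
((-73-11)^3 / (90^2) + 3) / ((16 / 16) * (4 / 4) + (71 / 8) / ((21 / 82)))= -147364 / 74875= -1.97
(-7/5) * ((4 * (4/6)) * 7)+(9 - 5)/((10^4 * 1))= -195997/7500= -26.13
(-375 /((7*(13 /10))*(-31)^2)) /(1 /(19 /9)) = -23750 /262353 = -0.09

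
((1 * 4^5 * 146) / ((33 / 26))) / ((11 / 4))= 15548416 / 363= 42833.10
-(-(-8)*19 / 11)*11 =-152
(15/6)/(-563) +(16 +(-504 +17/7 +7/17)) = -485.16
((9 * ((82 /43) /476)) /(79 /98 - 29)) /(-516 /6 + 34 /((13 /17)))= 3731 /121185180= 0.00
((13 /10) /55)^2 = 169 /302500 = 0.00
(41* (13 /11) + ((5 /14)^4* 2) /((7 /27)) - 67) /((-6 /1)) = 9081133 /2958032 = 3.07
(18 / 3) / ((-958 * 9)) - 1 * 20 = -28741 / 1437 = -20.00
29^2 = 841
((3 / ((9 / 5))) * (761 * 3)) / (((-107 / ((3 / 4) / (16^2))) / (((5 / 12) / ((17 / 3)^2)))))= -171225 / 126660608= -0.00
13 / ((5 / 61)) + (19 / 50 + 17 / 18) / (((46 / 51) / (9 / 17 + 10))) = 300256 / 1725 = 174.06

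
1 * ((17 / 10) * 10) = 17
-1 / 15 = -0.07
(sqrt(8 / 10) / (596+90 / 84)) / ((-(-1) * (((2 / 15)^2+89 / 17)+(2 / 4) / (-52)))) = 171360 * sqrt(5) / 1341199621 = 0.00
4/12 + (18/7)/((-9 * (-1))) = 13/21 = 0.62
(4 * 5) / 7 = 20 / 7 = 2.86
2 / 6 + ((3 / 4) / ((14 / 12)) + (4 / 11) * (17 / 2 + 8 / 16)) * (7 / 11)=2051 / 726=2.83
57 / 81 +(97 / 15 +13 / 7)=8531 / 945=9.03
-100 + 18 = -82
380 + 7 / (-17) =6453 / 17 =379.59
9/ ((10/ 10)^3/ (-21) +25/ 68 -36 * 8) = -12852/ 410807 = -0.03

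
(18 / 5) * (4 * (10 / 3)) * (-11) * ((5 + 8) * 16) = -109824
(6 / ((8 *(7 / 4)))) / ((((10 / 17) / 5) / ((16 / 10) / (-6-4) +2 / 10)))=51 / 350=0.15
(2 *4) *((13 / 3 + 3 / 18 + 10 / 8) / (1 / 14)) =644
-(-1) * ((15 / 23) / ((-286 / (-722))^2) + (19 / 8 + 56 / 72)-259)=-8523146987 / 33863544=-251.69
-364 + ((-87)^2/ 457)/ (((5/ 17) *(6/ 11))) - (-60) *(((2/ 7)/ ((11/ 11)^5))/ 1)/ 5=-8232073/ 31990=-257.33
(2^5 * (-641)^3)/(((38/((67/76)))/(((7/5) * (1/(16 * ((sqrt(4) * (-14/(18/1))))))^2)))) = -441894.60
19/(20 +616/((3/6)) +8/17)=0.02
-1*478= -478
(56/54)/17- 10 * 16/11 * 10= -734092/5049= -145.39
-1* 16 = -16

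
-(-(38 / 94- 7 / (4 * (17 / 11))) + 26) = -85423 / 3196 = -26.73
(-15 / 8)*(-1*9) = 135 / 8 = 16.88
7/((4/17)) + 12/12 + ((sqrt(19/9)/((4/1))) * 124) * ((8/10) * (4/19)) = 496 * sqrt(19)/285 + 123/4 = 38.34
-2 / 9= -0.22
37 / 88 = 0.42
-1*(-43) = 43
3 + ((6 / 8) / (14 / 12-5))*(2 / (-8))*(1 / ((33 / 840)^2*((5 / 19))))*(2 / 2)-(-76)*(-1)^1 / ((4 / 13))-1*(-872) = 2082884 / 2783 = 748.43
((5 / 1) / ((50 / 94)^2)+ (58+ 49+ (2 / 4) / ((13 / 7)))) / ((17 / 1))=406059 / 55250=7.35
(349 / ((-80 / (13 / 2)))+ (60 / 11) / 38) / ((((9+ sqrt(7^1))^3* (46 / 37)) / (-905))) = 78379470207 / 1684680448- 21345171625* sqrt(7) / 1684680448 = 13.00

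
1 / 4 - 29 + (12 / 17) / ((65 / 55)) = -24887 / 884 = -28.15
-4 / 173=-0.02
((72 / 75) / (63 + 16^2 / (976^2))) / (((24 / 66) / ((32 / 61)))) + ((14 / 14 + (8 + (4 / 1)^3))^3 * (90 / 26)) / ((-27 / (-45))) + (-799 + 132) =21367457709652 / 9523475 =2243661.87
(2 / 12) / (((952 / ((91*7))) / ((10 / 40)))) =91 / 3264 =0.03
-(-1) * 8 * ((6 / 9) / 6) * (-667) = -5336 / 9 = -592.89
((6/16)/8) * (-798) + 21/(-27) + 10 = -8117/288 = -28.18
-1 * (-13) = 13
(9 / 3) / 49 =3 / 49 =0.06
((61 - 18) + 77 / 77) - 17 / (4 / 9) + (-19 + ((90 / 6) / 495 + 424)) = 410.78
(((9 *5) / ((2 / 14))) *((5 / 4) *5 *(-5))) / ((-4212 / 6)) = 4375 / 312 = 14.02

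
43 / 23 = 1.87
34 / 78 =17 / 39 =0.44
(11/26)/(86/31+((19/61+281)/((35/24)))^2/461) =28662301129/5656240867628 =0.01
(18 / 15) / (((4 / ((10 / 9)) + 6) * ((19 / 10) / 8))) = 10 / 19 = 0.53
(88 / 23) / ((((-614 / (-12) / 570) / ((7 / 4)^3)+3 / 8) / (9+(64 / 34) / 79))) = 2502071288640 / 28389801899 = 88.13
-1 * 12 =-12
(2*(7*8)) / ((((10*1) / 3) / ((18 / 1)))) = 3024 / 5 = 604.80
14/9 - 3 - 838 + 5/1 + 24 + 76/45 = -36394/45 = -808.76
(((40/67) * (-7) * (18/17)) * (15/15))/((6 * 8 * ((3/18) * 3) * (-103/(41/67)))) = 0.00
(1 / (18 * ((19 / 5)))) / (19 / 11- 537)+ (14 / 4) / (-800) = -221623 / 50342400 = -0.00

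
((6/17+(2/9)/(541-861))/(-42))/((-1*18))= 8623/18506880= 0.00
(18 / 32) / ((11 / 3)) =27 / 176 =0.15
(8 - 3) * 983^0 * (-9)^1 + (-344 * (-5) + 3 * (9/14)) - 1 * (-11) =23631/14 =1687.93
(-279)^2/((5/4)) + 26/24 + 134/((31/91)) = 116561063/1860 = 62667.24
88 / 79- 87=-6785 / 79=-85.89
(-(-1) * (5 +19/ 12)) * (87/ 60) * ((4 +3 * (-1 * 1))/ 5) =2291/ 1200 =1.91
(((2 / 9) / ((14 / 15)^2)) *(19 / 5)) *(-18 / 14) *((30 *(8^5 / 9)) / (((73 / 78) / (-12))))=43705958400 / 25039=1745515.33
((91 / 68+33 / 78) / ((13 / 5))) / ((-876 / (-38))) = 49305 / 1677832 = 0.03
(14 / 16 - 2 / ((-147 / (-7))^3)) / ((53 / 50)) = 1620275 / 1963332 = 0.83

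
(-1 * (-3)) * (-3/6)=-3/2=-1.50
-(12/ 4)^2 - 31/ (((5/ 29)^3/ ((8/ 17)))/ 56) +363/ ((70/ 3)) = -4741806973/ 29750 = -159388.47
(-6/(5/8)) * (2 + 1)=-144/5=-28.80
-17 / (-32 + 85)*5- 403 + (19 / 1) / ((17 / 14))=-350450 / 901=-388.96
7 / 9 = 0.78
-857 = -857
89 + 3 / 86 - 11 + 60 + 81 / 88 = 525807 / 3784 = 138.96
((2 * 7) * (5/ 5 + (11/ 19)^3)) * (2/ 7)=32760/ 6859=4.78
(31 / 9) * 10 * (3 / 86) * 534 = 27590 / 43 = 641.63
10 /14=5 /7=0.71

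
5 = 5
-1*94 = -94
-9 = -9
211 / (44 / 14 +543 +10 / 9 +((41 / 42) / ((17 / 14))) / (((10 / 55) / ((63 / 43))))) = 19434366 / 51002047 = 0.38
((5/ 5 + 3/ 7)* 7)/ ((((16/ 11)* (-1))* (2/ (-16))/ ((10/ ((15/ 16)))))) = 1760/ 3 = 586.67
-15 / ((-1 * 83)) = 15 / 83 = 0.18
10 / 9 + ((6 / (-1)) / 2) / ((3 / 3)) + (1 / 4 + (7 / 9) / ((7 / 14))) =-1 / 12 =-0.08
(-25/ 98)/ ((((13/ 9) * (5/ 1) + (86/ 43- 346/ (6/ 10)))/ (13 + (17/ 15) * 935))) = 120675/ 250243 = 0.48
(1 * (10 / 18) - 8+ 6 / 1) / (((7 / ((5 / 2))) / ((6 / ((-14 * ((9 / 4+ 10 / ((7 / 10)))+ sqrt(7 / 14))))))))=60190 / 4493517 - 260 * sqrt(2) / 641931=0.01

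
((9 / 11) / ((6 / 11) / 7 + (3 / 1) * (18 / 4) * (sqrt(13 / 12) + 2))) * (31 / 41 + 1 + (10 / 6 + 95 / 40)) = 55509650 / 231540161 - 9224985 * sqrt(39) / 463080322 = 0.12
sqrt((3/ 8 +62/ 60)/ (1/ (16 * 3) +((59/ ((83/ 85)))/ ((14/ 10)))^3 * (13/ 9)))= 7553 * sqrt(57158868767251084890)/ 16396692130594115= 0.00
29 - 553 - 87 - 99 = -710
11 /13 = 0.85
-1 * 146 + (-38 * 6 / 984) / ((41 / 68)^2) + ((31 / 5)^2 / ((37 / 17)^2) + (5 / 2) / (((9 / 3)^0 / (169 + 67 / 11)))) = 299.20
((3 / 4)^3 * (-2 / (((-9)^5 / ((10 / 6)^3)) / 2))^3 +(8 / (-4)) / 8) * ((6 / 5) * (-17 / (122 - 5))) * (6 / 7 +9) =58687002398071968811 / 136586118120269200110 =0.43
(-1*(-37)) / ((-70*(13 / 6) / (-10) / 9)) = 1998 / 91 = 21.96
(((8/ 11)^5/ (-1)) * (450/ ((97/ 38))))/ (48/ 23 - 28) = 3221913600/ 2327670103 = 1.38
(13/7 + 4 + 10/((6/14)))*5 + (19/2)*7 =212.45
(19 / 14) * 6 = 57 / 7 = 8.14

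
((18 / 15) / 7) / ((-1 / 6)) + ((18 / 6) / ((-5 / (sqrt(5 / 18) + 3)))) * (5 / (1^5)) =-351 / 35-sqrt(10) / 2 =-11.61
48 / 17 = 2.82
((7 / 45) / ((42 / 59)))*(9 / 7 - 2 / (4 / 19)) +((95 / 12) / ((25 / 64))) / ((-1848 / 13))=-11509 / 5940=-1.94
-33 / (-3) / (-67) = -11 / 67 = -0.16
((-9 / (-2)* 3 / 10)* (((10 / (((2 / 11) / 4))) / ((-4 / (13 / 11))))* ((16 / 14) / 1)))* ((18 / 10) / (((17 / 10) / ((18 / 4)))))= -56862 / 119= -477.83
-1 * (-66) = 66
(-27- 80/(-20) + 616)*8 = 4744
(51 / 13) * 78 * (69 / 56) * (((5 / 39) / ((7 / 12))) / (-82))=-52785 / 52234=-1.01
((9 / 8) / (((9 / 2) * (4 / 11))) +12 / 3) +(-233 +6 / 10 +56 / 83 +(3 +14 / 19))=-28171649 / 126160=-223.30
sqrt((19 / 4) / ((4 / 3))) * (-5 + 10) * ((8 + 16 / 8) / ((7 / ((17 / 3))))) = 425 * sqrt(57) / 42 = 76.40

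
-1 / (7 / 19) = -19 / 7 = -2.71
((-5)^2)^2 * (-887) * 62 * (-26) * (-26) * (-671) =15590661515000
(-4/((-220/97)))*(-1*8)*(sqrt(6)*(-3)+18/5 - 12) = 222.20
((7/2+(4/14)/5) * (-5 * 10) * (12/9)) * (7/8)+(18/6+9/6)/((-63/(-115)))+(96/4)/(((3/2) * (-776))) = -135329/679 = -199.31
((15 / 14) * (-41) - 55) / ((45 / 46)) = -6371 / 63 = -101.13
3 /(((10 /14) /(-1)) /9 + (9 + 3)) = 189 /751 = 0.25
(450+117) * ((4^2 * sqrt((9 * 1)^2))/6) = 13608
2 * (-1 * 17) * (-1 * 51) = 1734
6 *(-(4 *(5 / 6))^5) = -200000 / 81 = -2469.14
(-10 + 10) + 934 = 934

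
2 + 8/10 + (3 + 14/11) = 389/55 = 7.07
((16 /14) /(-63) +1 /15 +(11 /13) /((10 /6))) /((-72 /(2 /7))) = -3986 /1805895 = -0.00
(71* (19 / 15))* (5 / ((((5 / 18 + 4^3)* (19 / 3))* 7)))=1278 / 8099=0.16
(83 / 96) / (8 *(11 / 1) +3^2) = 83 / 9312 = 0.01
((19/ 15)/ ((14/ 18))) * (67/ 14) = 3819/ 490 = 7.79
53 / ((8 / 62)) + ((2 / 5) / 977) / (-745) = 5979410967 / 14557300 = 410.75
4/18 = 2/9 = 0.22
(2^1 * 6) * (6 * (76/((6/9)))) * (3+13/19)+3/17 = 514083/17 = 30240.18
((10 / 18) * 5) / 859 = 25 / 7731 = 0.00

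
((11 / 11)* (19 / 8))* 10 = 95 / 4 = 23.75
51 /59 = 0.86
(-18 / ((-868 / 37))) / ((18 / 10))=185 / 434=0.43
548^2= 300304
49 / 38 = 1.29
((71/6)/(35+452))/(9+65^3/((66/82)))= 781/10967164028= 0.00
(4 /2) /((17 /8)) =16 /17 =0.94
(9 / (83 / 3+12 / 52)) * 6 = 1053 / 544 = 1.94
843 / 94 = 8.97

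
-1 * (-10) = 10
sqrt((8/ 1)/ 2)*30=60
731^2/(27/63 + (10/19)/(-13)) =923910169/671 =1376915.30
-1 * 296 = -296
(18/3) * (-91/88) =-6.20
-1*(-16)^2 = -256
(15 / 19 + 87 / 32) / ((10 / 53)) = 113049 / 6080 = 18.59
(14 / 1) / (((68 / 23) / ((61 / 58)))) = 9821 / 1972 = 4.98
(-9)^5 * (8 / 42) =-78732 / 7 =-11247.43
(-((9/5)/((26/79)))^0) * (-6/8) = 3/4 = 0.75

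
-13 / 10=-1.30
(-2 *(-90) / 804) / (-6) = -5 / 134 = -0.04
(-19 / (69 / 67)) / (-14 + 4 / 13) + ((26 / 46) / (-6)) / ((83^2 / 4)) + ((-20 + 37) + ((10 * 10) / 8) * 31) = 17169514387 / 42305349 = 405.85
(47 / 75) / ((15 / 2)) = 0.08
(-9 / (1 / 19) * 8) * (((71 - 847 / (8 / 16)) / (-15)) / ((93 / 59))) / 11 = -14555064 / 1705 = -8536.69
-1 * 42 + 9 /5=-201 /5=-40.20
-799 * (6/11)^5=-6213024/161051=-38.58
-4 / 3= -1.33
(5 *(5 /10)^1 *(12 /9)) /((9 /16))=160 /27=5.93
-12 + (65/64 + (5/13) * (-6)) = -11059/832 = -13.29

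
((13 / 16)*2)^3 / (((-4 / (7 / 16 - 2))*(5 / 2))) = 10985 / 16384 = 0.67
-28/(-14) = 2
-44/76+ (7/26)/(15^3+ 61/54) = -26066882/45030817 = -0.58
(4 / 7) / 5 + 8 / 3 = 292 / 105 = 2.78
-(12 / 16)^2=-9 / 16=-0.56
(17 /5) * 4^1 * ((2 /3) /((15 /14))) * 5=1904 /45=42.31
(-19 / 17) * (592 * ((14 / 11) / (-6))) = 78736 / 561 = 140.35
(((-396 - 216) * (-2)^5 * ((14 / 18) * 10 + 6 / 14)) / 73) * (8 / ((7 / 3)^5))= 2186984448 / 8588377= 254.64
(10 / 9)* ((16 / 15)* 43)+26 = 2078 / 27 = 76.96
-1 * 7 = -7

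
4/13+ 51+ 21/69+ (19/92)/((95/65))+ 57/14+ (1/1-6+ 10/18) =3871405/75348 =51.38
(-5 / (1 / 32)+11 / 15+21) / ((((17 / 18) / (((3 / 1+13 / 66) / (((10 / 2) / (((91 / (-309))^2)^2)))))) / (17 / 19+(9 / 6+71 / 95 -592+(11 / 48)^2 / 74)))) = 8418324024727091452159 / 20303663899568544000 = 414.62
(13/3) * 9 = 39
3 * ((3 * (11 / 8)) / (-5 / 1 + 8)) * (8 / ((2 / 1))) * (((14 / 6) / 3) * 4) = 154 / 3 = 51.33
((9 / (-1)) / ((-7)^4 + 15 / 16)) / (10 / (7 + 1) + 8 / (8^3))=-1024 / 345879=-0.00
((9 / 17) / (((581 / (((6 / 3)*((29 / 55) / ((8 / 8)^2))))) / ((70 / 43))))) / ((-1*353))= -1044 / 235593259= -0.00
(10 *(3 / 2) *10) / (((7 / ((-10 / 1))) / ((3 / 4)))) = -160.71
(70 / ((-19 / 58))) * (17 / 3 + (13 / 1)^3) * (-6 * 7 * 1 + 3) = 348770240 / 19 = 18356328.42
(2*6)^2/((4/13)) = 468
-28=-28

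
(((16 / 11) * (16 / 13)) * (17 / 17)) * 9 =2304 / 143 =16.11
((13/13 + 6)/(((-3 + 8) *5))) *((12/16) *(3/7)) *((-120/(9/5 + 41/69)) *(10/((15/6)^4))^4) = -1953497088/100830078125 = -0.02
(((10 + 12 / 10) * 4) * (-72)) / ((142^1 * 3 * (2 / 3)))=-4032 / 355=-11.36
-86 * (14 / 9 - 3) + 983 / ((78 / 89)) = 291529 / 234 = 1245.85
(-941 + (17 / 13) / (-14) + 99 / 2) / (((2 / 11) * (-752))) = 892485 / 136864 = 6.52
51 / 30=17 / 10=1.70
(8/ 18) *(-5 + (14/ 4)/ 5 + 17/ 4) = -1/ 45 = -0.02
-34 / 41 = -0.83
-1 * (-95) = 95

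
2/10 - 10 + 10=0.20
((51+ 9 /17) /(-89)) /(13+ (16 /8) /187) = -3212 /72179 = -0.04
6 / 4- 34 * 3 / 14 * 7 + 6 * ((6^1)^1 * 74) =5229 / 2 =2614.50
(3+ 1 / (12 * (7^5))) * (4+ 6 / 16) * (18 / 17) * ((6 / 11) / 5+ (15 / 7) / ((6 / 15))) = 7640004231 / 100573088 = 75.96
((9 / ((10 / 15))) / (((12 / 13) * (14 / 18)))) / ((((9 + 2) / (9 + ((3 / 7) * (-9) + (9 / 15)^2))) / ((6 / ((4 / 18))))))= 27379053 / 107800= 253.98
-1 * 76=-76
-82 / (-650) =41 / 325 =0.13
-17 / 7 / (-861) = 17 / 6027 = 0.00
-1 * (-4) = 4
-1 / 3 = -0.33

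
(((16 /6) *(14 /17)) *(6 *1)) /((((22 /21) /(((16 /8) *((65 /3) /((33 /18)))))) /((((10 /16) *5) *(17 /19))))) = 1911000 /2299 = 831.23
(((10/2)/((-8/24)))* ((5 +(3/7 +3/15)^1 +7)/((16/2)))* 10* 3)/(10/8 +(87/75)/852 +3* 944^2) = -52957125/199302659689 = -0.00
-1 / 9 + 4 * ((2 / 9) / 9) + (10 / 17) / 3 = 253 / 1377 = 0.18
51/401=0.13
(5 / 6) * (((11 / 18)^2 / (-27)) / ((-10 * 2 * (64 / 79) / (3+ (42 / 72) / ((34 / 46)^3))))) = 2504811683 / 792187527168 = 0.00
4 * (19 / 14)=5.43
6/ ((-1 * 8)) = -3/ 4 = -0.75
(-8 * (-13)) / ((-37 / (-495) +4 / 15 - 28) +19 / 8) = -411840 / 100123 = -4.11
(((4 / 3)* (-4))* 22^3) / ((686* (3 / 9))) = -85184 / 343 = -248.35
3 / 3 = 1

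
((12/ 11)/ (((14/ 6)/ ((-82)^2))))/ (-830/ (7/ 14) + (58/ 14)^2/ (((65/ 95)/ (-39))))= -1694448/ 1422047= -1.19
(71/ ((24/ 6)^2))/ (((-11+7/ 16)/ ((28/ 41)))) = -1988/ 6929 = -0.29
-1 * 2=-2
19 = 19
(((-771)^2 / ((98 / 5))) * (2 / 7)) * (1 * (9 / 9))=8665.32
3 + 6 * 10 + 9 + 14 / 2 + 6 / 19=1507 / 19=79.32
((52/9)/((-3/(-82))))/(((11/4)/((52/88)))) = 110864/3267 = 33.93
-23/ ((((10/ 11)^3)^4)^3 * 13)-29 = -1087991652256025470620487117548411427303/ 13000000000000000000000000000000000000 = -83.69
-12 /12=-1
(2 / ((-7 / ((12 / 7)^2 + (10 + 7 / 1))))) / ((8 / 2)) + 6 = 3139 / 686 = 4.58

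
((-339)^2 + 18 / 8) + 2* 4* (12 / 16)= 459717 / 4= 114929.25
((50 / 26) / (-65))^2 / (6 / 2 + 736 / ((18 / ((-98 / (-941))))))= 211725 / 1755673231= 0.00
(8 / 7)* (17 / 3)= 136 / 21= 6.48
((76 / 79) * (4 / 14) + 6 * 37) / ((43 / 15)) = 1843770 / 23779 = 77.54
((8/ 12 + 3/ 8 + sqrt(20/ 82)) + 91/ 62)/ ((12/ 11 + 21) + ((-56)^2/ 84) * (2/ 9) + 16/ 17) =5049 * sqrt(410)/ 6485257 + 3142161/ 39227896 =0.10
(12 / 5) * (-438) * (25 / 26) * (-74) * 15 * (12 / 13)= 175024800 / 169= 1035649.70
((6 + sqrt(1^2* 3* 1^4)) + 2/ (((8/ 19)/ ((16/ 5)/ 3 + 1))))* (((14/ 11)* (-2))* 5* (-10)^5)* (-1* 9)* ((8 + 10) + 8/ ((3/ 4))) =-57129800000/ 11 - 3612000000* sqrt(3)/ 11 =-5762360683.36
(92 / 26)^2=2116 / 169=12.52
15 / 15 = 1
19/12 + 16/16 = 31/12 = 2.58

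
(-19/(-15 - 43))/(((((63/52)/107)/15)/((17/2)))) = 2246465/609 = 3688.78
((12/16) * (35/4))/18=35/96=0.36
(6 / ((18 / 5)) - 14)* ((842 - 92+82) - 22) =-9990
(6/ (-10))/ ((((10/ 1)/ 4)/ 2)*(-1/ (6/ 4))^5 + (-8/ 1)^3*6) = 729/ 3732680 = 0.00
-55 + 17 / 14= -753 / 14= -53.79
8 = 8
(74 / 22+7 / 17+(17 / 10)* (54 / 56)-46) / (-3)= 13.53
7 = 7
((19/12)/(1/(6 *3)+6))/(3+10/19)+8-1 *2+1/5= 458201/73030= 6.27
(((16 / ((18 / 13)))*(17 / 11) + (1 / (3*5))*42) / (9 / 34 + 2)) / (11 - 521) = -10226 / 571725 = -0.02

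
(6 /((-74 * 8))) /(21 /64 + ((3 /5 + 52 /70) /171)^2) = -0.03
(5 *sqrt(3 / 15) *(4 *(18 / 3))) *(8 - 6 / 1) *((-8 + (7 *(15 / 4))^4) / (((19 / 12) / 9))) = 9845434737 *sqrt(5) / 76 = 289671859.74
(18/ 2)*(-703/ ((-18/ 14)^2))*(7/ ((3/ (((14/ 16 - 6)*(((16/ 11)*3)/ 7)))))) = 2824654/ 99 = 28531.86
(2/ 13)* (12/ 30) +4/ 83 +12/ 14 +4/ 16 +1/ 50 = 1.24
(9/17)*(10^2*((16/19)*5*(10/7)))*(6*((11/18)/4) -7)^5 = -2653016.83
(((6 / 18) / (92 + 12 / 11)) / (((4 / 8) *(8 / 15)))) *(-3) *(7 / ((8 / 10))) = -5775 / 16384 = -0.35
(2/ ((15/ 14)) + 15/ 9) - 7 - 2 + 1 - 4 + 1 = -112/ 15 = -7.47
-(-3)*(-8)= -24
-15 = -15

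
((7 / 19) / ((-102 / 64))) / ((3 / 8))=-1792 / 2907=-0.62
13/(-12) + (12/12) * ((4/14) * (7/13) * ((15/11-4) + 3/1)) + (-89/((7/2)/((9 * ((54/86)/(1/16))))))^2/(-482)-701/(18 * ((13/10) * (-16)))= -4930915860269857/449623045872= -10966.78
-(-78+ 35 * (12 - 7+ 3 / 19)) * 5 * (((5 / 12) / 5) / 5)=-487 / 57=-8.54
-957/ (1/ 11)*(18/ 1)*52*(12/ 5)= -118239264/ 5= -23647852.80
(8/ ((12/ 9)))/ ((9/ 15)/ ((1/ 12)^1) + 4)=15/ 28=0.54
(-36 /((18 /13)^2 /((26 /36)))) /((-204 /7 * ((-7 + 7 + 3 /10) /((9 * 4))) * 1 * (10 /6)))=15379 /459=33.51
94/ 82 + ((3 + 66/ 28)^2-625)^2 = 560052196177/ 1575056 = 355576.05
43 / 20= 2.15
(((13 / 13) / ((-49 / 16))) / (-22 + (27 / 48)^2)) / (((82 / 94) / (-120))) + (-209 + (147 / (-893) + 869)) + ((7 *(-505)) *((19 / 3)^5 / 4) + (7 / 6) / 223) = -19437176813398082683195 / 2158607844328572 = -9004496.52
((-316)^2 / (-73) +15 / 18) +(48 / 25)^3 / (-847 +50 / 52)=-1367.07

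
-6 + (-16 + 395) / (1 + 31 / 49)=18091 / 80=226.14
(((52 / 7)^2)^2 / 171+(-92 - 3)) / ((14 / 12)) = -63385258 / 957999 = -66.16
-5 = -5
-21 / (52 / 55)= -1155 / 52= -22.21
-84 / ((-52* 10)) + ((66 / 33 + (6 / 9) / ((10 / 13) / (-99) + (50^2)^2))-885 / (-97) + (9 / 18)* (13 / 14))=1668485313697869 / 142004362323460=11.75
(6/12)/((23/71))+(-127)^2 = 742005/46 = 16130.54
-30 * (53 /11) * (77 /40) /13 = -1113 /52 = -21.40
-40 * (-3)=120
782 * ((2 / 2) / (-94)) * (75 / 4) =-29325 / 188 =-155.98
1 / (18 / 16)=0.89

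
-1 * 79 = -79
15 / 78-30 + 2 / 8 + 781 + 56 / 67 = 2620937 / 3484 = 752.28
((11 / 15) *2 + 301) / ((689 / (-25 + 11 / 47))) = -135412 / 12455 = -10.87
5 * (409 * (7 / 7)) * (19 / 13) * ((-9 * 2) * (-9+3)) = 4196340 / 13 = 322795.38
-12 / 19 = -0.63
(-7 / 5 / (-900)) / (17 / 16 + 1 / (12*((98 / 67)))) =1372 / 987375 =0.00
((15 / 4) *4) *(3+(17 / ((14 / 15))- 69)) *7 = -5017.50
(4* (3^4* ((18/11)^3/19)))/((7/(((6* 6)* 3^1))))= 204073344/177023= 1152.81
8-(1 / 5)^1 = 39 / 5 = 7.80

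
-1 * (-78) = 78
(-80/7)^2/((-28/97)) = -155200/343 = -452.48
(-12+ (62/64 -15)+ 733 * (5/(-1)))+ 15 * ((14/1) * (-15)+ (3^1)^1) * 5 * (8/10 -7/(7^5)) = -1237345953/76832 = -16104.57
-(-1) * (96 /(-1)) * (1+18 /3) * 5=-3360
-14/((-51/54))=252/17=14.82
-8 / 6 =-4 / 3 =-1.33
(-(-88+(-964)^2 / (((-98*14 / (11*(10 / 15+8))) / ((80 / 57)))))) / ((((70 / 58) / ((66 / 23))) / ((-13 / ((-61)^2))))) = -44130172639696 / 58563163155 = -753.55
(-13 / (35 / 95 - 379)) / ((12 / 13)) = 3211 / 86328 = 0.04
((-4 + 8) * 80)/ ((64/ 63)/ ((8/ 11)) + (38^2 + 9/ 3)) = 20160/ 91249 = 0.22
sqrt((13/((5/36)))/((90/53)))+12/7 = 12/7+sqrt(1378)/5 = 9.14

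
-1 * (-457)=457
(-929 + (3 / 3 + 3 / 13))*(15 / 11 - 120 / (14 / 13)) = 14602425 / 143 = 102114.86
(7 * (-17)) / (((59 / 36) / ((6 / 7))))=-3672 / 59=-62.24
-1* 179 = -179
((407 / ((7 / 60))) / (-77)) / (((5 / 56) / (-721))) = 365856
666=666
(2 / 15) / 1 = 2 / 15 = 0.13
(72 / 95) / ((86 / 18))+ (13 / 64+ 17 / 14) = 2884279 / 1830080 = 1.58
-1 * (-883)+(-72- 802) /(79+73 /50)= 3508609 /4023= 872.14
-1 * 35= -35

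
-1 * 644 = -644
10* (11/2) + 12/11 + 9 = 716/11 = 65.09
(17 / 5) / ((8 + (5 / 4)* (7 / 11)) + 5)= 748 / 3035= 0.25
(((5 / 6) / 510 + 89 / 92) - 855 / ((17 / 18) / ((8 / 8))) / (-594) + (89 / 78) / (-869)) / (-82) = -198116873 / 6519679452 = -0.03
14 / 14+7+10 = 18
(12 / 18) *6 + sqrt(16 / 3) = 4 *sqrt(3) / 3 + 4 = 6.31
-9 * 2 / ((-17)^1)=18 / 17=1.06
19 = 19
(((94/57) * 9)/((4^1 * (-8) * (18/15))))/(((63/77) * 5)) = -517/5472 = -0.09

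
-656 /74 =-328 /37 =-8.86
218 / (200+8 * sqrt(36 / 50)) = 68125 / 62428 - 1635 * sqrt(2) / 62428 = 1.05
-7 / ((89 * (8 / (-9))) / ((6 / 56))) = 0.01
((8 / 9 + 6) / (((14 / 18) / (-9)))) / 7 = -558 / 49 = -11.39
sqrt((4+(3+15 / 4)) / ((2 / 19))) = sqrt(1634) / 4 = 10.11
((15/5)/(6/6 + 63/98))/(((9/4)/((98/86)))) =2744/2967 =0.92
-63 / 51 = -21 / 17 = -1.24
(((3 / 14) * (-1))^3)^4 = 531441 / 56693912375296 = 0.00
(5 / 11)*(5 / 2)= 25 / 22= 1.14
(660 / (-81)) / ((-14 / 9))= 110 / 21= 5.24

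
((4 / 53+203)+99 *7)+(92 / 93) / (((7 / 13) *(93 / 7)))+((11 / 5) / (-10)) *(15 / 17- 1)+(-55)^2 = 763930906292 / 194818725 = 3921.24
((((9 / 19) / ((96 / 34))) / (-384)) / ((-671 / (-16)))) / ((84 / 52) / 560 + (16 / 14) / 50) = -38675 / 95566504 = -0.00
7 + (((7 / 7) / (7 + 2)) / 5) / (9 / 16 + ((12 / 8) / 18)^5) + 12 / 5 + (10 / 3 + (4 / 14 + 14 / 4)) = 486713677 / 29393490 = 16.56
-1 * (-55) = 55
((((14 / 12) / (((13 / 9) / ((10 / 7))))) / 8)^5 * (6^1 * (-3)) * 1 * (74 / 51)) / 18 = -9365625 / 103415496704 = -0.00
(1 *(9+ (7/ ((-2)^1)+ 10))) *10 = 155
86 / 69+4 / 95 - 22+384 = 2381356 / 6555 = 363.29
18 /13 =1.38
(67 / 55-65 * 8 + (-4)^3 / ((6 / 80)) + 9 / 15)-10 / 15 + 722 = -7152 / 11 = -650.18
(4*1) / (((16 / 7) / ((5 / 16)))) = 35 / 64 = 0.55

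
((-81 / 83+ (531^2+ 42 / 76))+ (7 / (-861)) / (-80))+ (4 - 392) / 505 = 441911570217589 / 1567285680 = 281959.81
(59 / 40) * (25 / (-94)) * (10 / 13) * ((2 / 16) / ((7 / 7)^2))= -1475 / 39104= -0.04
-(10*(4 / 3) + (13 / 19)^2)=-14947 / 1083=-13.80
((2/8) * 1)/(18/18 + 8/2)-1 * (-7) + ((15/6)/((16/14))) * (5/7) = 689/80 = 8.61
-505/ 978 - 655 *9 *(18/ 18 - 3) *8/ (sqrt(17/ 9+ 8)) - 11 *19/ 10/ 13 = -67513/ 31785+ 282960 *sqrt(89)/ 89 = 29991.58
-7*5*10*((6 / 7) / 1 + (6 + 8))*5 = -26000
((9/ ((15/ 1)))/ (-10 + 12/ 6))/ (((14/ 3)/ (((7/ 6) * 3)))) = -9/ 160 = -0.06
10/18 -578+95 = -4342/9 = -482.44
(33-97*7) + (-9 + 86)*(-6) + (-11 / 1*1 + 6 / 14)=-7830 / 7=-1118.57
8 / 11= 0.73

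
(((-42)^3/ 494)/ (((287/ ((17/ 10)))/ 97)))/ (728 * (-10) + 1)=4363254/ 368572165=0.01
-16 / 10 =-8 / 5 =-1.60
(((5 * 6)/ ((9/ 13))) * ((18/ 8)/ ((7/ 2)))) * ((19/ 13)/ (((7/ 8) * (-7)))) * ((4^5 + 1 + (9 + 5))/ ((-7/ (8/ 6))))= 3158560/ 2401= 1315.52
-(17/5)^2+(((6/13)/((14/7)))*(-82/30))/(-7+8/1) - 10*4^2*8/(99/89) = -37416238/32175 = -1162.90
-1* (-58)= 58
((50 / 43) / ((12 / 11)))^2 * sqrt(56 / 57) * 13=983125 * sqrt(798) / 1897074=14.64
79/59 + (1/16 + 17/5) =22663/4720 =4.80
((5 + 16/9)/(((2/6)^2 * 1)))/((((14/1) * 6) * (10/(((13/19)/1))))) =793/15960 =0.05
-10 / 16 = -5 / 8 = -0.62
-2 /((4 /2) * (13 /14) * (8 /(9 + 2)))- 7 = -441 /52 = -8.48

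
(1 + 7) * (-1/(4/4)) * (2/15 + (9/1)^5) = -7085896/15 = -472393.07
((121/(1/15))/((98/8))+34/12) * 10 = 1509.97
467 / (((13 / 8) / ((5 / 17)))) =18680 / 221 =84.52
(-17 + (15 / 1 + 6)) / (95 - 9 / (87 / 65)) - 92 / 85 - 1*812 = -8845843 / 10880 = -813.04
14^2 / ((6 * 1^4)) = 98 / 3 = 32.67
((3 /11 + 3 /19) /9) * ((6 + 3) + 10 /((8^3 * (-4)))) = 46055 /107008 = 0.43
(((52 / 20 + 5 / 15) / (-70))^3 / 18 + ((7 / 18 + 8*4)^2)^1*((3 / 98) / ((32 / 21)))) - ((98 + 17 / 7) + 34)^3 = -809899941470441069 / 333396000000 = -2429243.13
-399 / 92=-4.34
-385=-385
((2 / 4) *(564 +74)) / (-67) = -319 / 67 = -4.76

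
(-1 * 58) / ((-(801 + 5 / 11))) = 11 / 152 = 0.07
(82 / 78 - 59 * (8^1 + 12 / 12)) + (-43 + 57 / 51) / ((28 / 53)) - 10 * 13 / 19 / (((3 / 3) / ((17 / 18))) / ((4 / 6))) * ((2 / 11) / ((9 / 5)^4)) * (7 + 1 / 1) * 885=-21716948815246 / 19091899827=-1137.50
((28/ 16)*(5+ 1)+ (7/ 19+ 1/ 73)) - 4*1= 19091/ 2774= 6.88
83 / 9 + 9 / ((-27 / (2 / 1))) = 77 / 9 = 8.56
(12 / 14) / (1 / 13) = 78 / 7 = 11.14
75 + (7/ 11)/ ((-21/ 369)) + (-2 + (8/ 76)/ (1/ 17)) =13294/ 209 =63.61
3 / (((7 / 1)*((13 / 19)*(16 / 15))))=855 / 1456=0.59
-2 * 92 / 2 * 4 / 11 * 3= -1104 / 11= -100.36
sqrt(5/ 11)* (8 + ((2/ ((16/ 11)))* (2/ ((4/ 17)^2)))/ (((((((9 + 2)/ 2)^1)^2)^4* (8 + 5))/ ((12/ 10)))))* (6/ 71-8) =-5694934751072* sqrt(55)/ 989266235815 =-42.69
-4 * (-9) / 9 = 4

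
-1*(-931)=931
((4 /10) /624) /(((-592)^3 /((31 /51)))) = -31 /16506686177280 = -0.00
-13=-13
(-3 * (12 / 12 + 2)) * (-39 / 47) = 351 / 47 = 7.47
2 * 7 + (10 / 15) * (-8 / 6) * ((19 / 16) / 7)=1745 / 126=13.85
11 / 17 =0.65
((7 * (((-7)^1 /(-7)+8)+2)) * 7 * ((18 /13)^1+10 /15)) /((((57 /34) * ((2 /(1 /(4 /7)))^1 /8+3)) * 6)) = 233240 /6669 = 34.97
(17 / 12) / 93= 0.02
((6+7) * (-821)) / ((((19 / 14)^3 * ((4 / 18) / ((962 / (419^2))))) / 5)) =-633910881240 / 1204172899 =-526.43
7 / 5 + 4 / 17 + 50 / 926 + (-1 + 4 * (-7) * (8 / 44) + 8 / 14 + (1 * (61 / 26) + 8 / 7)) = -26881111 / 78788710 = -0.34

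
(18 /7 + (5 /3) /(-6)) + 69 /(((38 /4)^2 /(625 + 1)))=21874105 /45486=480.90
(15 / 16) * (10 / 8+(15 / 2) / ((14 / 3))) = 75 / 28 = 2.68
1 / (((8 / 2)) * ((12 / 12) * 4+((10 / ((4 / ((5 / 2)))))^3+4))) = 16 / 16137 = 0.00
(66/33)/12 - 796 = -4775/6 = -795.83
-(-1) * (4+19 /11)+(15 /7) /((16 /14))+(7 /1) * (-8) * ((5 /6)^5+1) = -1516187 /21384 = -70.90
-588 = -588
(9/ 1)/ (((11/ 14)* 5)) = 126/ 55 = 2.29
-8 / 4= -2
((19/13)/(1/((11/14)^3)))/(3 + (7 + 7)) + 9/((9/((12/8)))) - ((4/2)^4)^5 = -635880717299/606424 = -1048574.46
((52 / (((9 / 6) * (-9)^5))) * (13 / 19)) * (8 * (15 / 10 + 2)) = -0.01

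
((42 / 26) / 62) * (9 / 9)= 21 / 806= 0.03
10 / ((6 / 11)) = 55 / 3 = 18.33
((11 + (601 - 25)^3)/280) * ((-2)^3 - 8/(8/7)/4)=-7453016493/1120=-6654479.01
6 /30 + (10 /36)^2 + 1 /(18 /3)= 719 /1620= 0.44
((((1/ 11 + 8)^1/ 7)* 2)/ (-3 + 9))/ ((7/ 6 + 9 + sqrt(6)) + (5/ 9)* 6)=534/ 18095-356* sqrt(6)/ 162855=0.02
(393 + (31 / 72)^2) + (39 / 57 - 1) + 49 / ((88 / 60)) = 461854193 / 1083456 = 426.28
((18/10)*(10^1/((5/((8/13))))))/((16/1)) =9/65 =0.14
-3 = -3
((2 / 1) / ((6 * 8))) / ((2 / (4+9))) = 13 / 48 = 0.27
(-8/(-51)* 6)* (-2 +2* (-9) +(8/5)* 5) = -192/17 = -11.29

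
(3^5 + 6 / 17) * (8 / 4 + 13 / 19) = 12411 / 19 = 653.21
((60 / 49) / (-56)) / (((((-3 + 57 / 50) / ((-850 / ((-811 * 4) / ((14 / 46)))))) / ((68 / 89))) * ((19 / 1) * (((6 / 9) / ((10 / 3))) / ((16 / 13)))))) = 144500000 / 622864277581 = 0.00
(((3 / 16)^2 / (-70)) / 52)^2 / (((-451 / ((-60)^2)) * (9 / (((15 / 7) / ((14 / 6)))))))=-3645 / 47972828839936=-0.00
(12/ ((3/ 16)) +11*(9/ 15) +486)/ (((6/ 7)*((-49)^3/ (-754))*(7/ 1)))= 1049191/ 1764735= 0.59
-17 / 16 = -1.06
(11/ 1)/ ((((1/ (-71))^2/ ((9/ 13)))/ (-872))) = -435179448/ 13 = -33475342.15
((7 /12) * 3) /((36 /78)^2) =1183 /144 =8.22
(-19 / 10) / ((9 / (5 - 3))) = -19 / 45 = -0.42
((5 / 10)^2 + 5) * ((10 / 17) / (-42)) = -5 / 68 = -0.07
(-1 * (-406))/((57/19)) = 135.33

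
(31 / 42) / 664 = 31 / 27888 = 0.00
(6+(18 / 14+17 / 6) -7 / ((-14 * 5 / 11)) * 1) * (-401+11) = -30628 / 7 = -4375.43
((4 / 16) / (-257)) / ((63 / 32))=-8 / 16191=-0.00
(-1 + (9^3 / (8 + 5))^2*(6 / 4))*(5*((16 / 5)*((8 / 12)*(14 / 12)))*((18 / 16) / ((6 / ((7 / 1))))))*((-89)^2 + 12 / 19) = 11755701540415 / 19266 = 610178632.85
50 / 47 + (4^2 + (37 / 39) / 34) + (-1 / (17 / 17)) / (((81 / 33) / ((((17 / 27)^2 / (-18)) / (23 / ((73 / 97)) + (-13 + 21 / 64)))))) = 5257270736724035 / 307582407657018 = 17.09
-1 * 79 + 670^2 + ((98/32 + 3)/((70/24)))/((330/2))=3455921797/7700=448821.01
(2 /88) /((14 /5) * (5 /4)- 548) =-1 /23958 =-0.00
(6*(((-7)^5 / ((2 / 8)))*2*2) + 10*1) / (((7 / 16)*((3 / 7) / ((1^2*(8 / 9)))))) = -206523136 / 27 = -7649005.04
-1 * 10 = -10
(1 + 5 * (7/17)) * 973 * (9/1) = 455364/17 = 26786.12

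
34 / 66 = 17 / 33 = 0.52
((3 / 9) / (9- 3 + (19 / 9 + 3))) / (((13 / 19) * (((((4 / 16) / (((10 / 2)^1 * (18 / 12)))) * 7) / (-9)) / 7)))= -1539 / 130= -11.84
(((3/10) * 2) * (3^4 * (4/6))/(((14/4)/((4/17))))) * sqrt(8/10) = 2592 * sqrt(5)/2975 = 1.95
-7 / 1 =-7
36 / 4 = 9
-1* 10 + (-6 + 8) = -8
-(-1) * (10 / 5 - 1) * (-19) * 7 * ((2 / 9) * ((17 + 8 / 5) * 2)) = -16492 / 15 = -1099.47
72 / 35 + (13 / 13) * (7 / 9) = 893 / 315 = 2.83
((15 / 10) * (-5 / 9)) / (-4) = 5 / 24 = 0.21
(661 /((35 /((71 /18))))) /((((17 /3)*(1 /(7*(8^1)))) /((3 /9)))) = 187724 /765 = 245.39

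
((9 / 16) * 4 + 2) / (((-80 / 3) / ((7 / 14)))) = -51 / 640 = -0.08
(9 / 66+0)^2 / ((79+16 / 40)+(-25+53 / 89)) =4005 / 11844932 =0.00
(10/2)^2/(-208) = -25/208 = -0.12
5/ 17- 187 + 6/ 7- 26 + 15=-23425/ 119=-196.85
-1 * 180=-180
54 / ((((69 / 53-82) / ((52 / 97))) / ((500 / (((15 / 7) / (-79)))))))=30146400 / 4559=6612.50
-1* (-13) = 13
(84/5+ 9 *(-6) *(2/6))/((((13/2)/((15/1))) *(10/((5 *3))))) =-54/13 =-4.15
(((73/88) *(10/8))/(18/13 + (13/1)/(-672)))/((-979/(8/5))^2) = 1275456/628722919385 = 0.00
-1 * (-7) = 7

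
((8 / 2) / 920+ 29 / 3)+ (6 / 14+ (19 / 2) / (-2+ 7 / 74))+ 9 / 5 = 104633 / 15134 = 6.91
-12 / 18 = -2 / 3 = -0.67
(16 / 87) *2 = 32 / 87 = 0.37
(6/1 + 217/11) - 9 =184/11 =16.73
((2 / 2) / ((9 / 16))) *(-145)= -2320 / 9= -257.78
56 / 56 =1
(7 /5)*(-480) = -672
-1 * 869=-869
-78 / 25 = -3.12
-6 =-6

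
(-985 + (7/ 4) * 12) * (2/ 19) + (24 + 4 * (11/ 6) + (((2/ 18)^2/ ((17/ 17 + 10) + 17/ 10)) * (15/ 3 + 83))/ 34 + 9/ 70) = -16283389471/ 232589070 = -70.01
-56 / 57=-0.98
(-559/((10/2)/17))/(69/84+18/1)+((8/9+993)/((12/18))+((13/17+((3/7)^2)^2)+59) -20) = 54269285261/37959810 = 1429.65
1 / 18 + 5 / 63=17 / 126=0.13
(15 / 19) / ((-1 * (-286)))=15 / 5434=0.00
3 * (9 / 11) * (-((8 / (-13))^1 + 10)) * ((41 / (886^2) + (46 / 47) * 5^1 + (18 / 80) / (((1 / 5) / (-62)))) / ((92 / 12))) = 5911565892165 / 30336759167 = 194.86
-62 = -62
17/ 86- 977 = -84005/ 86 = -976.80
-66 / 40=-33 / 20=-1.65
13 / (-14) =-13 / 14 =-0.93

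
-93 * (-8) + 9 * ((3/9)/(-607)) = 451605/607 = 744.00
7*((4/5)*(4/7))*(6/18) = 16/15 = 1.07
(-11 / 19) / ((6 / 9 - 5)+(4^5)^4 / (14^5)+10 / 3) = -16807 / 59348609969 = -0.00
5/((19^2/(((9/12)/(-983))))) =-15/1419452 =-0.00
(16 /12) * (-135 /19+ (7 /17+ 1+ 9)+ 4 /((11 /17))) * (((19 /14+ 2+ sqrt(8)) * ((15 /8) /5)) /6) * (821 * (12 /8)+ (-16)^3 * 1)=-4767539 /627- 2840236 * sqrt(2) /627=-14009.95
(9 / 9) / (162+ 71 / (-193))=193 / 31195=0.01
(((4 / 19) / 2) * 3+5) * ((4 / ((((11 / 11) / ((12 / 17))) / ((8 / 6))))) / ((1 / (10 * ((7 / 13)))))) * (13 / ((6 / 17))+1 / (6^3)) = 450047920 / 113373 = 3969.62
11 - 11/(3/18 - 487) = 32197/2921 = 11.02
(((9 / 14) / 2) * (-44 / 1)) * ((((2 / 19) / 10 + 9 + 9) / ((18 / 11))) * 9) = -1863279 / 1330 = -1400.96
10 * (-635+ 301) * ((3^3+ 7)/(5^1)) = -22712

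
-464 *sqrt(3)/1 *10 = -4640 *sqrt(3) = -8036.72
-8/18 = -4/9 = -0.44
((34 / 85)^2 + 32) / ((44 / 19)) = 3819 / 275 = 13.89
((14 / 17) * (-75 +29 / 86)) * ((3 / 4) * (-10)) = 674205 / 1462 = 461.15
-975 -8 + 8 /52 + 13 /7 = -89270 /91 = -980.99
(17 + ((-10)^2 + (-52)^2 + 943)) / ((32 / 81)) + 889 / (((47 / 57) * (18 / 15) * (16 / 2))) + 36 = 7276301 / 752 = 9675.93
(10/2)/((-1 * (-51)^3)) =0.00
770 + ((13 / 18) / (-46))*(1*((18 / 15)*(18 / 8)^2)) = 2833249 / 3680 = 769.90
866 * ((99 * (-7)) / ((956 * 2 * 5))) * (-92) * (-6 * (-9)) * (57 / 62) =10621542393 / 37045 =286720.00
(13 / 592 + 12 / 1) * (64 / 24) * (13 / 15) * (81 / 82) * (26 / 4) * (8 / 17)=10824957 / 128945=83.95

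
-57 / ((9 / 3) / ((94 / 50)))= -35.72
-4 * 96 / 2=-192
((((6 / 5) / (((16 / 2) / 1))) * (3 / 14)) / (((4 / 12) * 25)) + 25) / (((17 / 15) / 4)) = 525081 / 5950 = 88.25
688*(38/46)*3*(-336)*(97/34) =-639063936/391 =-1634434.62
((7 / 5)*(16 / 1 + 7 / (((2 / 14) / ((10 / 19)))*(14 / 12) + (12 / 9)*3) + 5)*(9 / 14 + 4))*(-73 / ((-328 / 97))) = 77048361 / 24272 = 3174.37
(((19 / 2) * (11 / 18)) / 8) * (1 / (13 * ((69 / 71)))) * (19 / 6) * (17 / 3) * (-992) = -148582907 / 145314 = -1022.50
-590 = -590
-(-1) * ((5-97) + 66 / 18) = -265 / 3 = -88.33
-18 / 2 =-9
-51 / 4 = -12.75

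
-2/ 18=-1/ 9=-0.11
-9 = -9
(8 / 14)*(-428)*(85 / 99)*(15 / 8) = -90950 / 231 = -393.72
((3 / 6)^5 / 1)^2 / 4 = 0.00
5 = 5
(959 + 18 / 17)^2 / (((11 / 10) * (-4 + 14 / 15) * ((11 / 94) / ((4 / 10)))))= -751177615620 / 804287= -933967.12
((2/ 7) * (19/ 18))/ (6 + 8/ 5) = 5/ 126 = 0.04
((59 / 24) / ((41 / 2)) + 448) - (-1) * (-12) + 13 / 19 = 4083245 / 9348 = 436.80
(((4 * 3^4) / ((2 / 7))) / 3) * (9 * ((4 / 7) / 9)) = 216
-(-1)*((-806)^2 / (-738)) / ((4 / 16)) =-3521.06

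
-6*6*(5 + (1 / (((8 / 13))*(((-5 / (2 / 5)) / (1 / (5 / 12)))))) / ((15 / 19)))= -103608 / 625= -165.77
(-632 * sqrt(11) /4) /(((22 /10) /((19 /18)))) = -7505 * sqrt(11) /99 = -251.43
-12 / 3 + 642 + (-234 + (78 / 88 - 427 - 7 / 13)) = -12957 / 572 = -22.65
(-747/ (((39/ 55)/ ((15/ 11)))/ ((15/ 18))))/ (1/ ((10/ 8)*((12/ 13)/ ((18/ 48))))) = -622500/ 169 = -3683.43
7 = 7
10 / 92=5 / 46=0.11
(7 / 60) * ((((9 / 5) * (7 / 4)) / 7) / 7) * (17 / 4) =51 / 1600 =0.03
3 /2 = 1.50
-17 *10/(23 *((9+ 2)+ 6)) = -10/23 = -0.43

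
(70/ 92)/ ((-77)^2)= 5/ 38962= 0.00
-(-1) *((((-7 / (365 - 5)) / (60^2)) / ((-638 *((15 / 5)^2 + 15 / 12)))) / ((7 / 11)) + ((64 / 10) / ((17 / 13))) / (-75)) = -170942051 / 2619604800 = -0.07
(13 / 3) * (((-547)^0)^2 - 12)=-47.67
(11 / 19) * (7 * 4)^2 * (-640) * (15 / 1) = -82790400 / 19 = -4357389.47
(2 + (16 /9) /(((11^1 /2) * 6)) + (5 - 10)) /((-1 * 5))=175 /297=0.59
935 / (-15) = -187 / 3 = -62.33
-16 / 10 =-8 / 5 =-1.60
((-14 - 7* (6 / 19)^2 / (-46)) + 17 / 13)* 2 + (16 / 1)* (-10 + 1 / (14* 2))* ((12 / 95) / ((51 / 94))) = -4012183326 / 64223705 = -62.47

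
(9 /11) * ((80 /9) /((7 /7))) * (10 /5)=160 /11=14.55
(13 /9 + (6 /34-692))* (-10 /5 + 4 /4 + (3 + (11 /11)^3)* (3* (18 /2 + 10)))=-23977556 /153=-156716.05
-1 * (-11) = 11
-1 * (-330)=330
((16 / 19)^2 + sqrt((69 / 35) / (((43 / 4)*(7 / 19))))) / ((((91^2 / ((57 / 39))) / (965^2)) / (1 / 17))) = 7077310*sqrt(281865) / 550860401 + 238393600 / 34771919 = 13.68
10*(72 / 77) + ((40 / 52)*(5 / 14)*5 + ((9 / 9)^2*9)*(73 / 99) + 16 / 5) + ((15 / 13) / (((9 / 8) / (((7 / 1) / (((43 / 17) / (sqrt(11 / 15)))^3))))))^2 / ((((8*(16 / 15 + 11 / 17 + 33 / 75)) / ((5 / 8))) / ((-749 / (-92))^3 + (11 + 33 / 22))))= 58349058216210437240871893 / 2638417004107683583424640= 22.12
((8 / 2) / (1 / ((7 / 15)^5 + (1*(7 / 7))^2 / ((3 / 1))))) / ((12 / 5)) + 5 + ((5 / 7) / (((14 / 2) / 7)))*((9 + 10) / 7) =168139168 / 22325625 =7.53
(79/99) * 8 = 632/99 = 6.38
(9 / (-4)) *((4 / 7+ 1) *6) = -297 / 14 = -21.21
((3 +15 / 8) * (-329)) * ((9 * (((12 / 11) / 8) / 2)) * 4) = -346437 / 88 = -3936.78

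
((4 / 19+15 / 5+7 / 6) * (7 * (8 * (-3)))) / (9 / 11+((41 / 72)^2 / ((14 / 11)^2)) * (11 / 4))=-624643633152 / 1162606675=-537.28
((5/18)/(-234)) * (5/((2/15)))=-125/2808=-0.04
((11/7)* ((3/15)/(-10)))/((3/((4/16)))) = -11/4200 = -0.00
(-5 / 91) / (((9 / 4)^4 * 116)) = -320 / 17314479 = -0.00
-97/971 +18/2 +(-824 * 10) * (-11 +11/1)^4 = 8642/971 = 8.90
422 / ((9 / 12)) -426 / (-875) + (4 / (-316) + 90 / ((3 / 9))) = 172772587 / 207375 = 833.14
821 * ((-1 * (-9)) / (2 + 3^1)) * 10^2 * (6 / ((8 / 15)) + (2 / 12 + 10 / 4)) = 2056605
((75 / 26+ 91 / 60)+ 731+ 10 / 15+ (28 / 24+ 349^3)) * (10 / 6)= 70848810.39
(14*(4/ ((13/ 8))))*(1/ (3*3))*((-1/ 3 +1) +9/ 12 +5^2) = 35504/ 351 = 101.15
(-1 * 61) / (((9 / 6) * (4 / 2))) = -61 / 3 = -20.33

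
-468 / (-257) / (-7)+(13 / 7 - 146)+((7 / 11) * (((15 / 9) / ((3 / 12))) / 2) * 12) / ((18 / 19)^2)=-186004141 / 1602909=-116.04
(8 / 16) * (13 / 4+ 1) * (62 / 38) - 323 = -48569 / 152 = -319.53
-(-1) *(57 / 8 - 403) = -3167 / 8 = -395.88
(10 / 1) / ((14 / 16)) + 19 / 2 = 293 / 14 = 20.93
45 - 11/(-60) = 2711/60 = 45.18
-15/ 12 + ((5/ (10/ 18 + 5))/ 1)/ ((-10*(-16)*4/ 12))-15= -25973/ 1600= -16.23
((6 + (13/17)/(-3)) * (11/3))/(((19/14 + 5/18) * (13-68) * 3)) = -2051/26265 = -0.08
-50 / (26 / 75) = -1875 / 13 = -144.23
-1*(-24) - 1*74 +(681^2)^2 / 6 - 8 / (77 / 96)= 5520239462203 / 154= 35845710793.53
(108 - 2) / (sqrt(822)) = 53 * sqrt(822) / 411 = 3.70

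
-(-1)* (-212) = -212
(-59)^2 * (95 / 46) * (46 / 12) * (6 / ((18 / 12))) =330695 / 3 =110231.67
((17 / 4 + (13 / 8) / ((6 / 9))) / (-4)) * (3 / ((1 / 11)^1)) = -3531 / 64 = -55.17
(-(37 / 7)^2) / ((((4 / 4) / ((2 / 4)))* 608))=-1369 / 59584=-0.02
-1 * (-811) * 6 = 4866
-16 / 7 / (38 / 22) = -176 / 133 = -1.32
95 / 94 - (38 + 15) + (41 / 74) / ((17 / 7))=-1530217 / 29563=-51.76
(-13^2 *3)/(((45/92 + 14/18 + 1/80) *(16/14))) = -7346430/21187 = -346.74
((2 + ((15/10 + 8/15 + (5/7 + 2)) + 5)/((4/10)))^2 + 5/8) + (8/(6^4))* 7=44198459/63504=695.99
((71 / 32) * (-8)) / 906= -71 / 3624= -0.02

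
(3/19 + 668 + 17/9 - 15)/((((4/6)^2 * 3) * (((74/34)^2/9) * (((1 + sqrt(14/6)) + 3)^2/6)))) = 48072059145/87448982 - 3496149756 * sqrt(21)/43724491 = 183.30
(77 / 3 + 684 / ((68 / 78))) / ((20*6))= 41323 / 6120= 6.75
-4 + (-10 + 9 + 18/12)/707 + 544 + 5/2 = 383548/707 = 542.50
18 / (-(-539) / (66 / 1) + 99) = 108 / 643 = 0.17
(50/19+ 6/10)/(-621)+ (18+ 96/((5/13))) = 3157351/11799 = 267.59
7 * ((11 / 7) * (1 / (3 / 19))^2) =3971 / 9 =441.22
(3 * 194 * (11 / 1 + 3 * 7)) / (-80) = -1164 / 5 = -232.80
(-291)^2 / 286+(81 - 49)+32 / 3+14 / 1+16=316391 / 858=368.75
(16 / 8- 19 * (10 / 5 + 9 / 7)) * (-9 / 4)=3807 / 28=135.96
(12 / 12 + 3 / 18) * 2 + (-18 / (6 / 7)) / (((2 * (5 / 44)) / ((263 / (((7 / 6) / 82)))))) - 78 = -25621543 / 15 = -1708102.87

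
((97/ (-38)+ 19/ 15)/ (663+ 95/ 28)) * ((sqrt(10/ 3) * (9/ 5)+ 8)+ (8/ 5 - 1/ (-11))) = -5469646/ 292479825 - 10262 * sqrt(30)/ 8863025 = -0.03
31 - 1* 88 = -57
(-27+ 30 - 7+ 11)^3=343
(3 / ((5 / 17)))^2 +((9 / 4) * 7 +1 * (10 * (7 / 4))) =13729 / 100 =137.29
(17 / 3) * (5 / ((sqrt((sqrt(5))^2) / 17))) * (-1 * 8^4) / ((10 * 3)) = -591872 * sqrt(5) / 45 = -29410.36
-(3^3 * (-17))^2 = -210681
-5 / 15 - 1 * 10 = -31 / 3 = -10.33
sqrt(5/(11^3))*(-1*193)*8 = -94.63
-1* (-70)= 70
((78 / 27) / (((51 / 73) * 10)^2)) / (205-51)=69277 / 180249300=0.00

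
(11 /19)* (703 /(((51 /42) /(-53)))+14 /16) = -45901779 /2584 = -17763.85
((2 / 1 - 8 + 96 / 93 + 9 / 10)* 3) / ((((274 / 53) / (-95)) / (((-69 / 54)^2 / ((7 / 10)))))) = 3358692415 / 6421464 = 523.04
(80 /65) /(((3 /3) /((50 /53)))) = 800 /689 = 1.16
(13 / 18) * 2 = 13 / 9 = 1.44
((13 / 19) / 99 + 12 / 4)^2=31990336 / 3538161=9.04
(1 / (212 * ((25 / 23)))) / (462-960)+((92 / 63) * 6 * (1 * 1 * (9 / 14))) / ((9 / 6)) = 485648473 / 129330600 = 3.76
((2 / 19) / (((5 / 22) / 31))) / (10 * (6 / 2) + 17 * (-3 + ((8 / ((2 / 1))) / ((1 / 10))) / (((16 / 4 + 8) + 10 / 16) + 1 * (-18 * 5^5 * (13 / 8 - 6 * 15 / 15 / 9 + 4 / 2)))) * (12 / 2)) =-453921809 / 8726456895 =-0.05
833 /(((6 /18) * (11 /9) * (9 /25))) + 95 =63520 /11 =5774.55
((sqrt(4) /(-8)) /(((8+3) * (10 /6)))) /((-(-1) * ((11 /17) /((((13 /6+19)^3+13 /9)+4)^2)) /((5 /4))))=-71411765606177 /30108672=-2371800.58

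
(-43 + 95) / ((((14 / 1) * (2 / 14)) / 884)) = 22984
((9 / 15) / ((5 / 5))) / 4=3 / 20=0.15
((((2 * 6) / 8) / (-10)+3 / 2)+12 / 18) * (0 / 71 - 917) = -110957 / 60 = -1849.28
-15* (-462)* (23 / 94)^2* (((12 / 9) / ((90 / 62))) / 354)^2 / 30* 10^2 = 156577652 / 16816999923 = 0.01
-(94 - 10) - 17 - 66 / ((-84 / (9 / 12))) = -5623 / 56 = -100.41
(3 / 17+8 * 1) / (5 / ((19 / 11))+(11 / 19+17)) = 2641 / 6613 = 0.40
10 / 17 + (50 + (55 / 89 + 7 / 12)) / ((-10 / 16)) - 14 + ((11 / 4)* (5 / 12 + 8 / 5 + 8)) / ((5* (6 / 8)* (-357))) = -2726726899 / 28595700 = -95.35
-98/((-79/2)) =196/79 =2.48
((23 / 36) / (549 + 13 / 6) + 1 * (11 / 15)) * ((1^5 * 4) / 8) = 72869 / 198420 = 0.37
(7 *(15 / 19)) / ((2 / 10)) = 525 / 19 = 27.63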